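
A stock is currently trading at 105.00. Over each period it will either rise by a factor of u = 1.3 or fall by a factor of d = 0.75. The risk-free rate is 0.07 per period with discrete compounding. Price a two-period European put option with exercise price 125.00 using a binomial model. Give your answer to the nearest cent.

Risk-neutral probability p = (1 + 0.07 − 0.75)/(1.3 − 0.75) = 0.3200/0.5500 = 0.5818
Terminal stock prices: S_uu = 177.5, S_ud = 102.4, S_dd = 59.06
Terminal payoffs (K − S): max(-52.45, 0) = 0, max(22.62, 0) = 22.62, max(65.94, 0) = 65.94
Node u (S = 136.5): V_u = 1/1.07·[0.5818·0.0000 + 0.4182·22.6250] = 8.8424
Node d (S = 78.75): V_d = 1/1.07·[0.5818·22.6250 + 0.4182·65.9375] = 38.0724
Node 0 (S = 105): V_0 = 1/1.07·[0.5818·8.8424 + 0.4182·38.0724] = 19.6877

19.69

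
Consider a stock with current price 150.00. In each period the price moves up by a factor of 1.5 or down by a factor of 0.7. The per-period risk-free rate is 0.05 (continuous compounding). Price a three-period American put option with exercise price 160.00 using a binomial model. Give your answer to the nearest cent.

36.46

Risk-neutral probability p = (e^0.05 − 0.7)/(1.5 − 0.7) = 0.3513/0.8000 = 0.4391
Terminal stock prices: S_uuu = 506.2, S_uud = 236.2, S_udd = 110.2, S_ddd = 51.45
Terminal payoffs (K − S): max(-346.2, 0) = 0, max(-76.25, 0) = 0, max(49.75, 0) = 49.75, max(108.6, 0) = 108.6
Node uu (S = 337.5): continuation = e^(−0.05)·[0.4391·0.0000 + 0.5609·0.0000] = 0.0000; exercise value = 0.0000 ≤ continuation, so V_uu = 0.0000
Node ud (S = 157.5): continuation = e^(−0.05)·[0.4391·0.0000 + 0.5609·49.7500] = 26.5444; exercise value = 2.5000 ≤ continuation, so V_ud = 26.5444
Node dd (S = 73.5): continuation = e^(−0.05)·[0.4391·49.7500 + 0.5609·108.5500] = 78.6967; exercise value = 86.5000 > continuation, so V_dd = 86.5000 (exercise)
Node u (S = 225): continuation = e^(−0.05)·[0.4391·0.0000 + 0.5609·26.5444] = 14.1629; exercise value = 0.0000 ≤ continuation, so V_u = 14.1629
Node d (S = 105): continuation = e^(−0.05)·[0.4391·26.5444 + 0.5609·86.5000] = 57.2394; exercise value = 55.0000 ≤ continuation, so V_d = 57.2394
Node 0 (S = 150): continuation = e^(−0.05)·[0.4391·14.1629 + 0.5609·57.2394] = 36.4559; exercise value = 10.0000 ≤ continuation, so V_0 = 36.4559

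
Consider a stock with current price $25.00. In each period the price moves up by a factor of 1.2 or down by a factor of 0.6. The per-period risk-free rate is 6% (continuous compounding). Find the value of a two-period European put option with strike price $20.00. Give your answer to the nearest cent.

Risk-neutral probability p = (e^0.06 − 0.6)/(1.2 − 0.6) = 0.4618/0.6000 = 0.7697
Terminal stock prices: S_uu = 36, S_ud = 18, S_dd = 9
Terminal payoffs (K − S): max(-16, 0) = 0, max(2, 0) = 2, max(11, 0) = 11
Node u (S = 30): V_u = e^(−0.06)·[0.7697·0.0000 + 0.2303·2.0000] = 0.4337
Node d (S = 15): V_d = e^(−0.06)·[0.7697·2.0000 + 0.2303·11.0000] = 3.8353
Node 0 (S = 25): V_0 = e^(−0.06)·[0.7697·0.4337 + 0.2303·3.8353] = 1.1461

$1.15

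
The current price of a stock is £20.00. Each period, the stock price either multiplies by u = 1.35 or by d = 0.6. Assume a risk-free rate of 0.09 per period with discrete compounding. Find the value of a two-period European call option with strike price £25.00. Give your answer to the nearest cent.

£4.11

Risk-neutral probability p = (1 + 0.09 − 0.6)/(1.35 − 0.6) = 0.4900/0.7500 = 0.6533
Terminal stock prices: S_uu = 36.45, S_ud = 16.2, S_dd = 7.2
Terminal payoffs (S − K): max(11.45, 0) = 11.45, max(-8.8, 0) = 0, max(-17.8, 0) = 0
Node u (S = 27): V_u = 1/1.09·[0.6533·11.4500 + 0.3467·0.0000] = 6.8630
Node d (S = 12): V_d = 1/1.09·[0.6533·0.0000 + 0.3467·0.0000] = 0.0000
Node 0 (S = 20): V_0 = 1/1.09·[0.6533·6.8630 + 0.3467·0.0000] = 4.1136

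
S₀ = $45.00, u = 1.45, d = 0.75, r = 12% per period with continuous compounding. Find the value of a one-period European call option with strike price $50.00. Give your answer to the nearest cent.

Risk-neutral probability p = (e^0.12 − 0.75)/(1.45 − 0.75) = 0.3775/0.7000 = 0.5393
Terminal stock prices: S_u = 65.25, S_d = 33.75
Terminal payoffs (S − K): max(15.25, 0) = 15.25, max(-16.25, 0) = 0
Node 0 (S = 45): V_0 = e^(−0.12)·[0.5393·15.2500 + 0.4607·0.0000] = 7.2941

$7.29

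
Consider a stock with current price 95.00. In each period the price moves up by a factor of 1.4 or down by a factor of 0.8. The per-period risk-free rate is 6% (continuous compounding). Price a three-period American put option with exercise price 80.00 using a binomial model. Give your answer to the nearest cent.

5.41

Risk-neutral probability p = (e^0.06 − 0.8)/(1.4 − 0.8) = 0.2618/0.6000 = 0.4364
Terminal stock prices: S_uuu = 260.7, S_uud = 149, S_udd = 85.12, S_ddd = 48.64
Terminal payoffs (K − S): max(-180.7, 0) = 0, max(-68.96, 0) = 0, max(-5.12, 0) = 0, max(31.36, 0) = 31.36
Node uu (S = 186.2): continuation = e^(−0.06)·[0.4364·0.0000 + 0.5636·0.0000] = 0.0000; exercise value = 0.0000 ≤ continuation, so V_uu = 0.0000
Node ud (S = 106.4): continuation = e^(−0.06)·[0.4364·0.0000 + 0.5636·0.0000] = 0.0000; exercise value = 0.0000 ≤ continuation, so V_ud = 0.0000
Node dd (S = 60.8): continuation = e^(−0.06)·[0.4364·0.0000 + 0.5636·31.3600] = 16.6454; exercise value = 19.2000 > continuation, so V_dd = 19.2000 (exercise)
Node u (S = 133): continuation = e^(−0.06)·[0.4364·0.0000 + 0.5636·0.0000] = 0.0000; exercise value = 0.0000 ≤ continuation, so V_u = 0.0000
Node d (S = 76): continuation = e^(−0.06)·[0.4364·0.0000 + 0.5636·19.2000] = 10.1911; exercise value = 4.0000 ≤ continuation, so V_d = 10.1911
Node 0 (S = 95): continuation = e^(−0.06)·[0.4364·0.0000 + 0.5636·10.1911] = 5.4092; exercise value = 0.0000 ≤ continuation, so V_0 = 5.4092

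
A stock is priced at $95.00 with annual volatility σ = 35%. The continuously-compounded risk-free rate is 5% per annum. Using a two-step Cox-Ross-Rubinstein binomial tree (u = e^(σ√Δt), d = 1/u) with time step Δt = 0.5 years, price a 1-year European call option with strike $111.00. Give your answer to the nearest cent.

$10.20

CRR parameters: u = e^(σ√Δt) = e^(0.35·√0.5) = 1.2808, d = 1/u = 0.7808
Per-period rate: rΔt = 0.05·0.5 = 0.025, so R = e^0.025 = 1.0253
Risk-neutral probability p = (e^0.025 − 0.7808)/(1.2808 − 0.7808) = 0.2446/0.5000 = 0.4891
Terminal stock prices: S_uu = 155.8, S_ud = 95, S_dd = 57.91
Terminal payoffs (S − K): max(44.84, 0) = 44.84, max(-16, 0) = 0, max(-53.09, 0) = 0
Node u (S = 121.7): V_u = e^(−0.025)·[0.4891·44.8434 + 0.5109·0.0000] = 21.3900
Node d (S = 74.17): V_d = e^(−0.025)·[0.4891·0.0000 + 0.5109·0.0000] = 0.0000
Node 0 (S = 95): V_0 = e^(−0.025)·[0.4891·21.3900 + 0.5109·0.0000] = 10.2029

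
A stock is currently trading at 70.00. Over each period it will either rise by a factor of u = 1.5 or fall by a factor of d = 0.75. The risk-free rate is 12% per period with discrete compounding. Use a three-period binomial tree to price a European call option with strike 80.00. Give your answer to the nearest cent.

Risk-neutral probability p = (1 + 0.12 − 0.75)/(1.5 − 0.75) = 0.3700/0.7500 = 0.4933
Terminal stock prices: S_uuu = 236.2, S_uud = 118.1, S_udd = 59.06, S_ddd = 29.53
Terminal payoffs (S − K): max(156.2, 0) = 156.2, max(38.12, 0) = 38.12, max(-20.94, 0) = 0, max(-50.47, 0) = 0
Node uu (S = 157.5): V_uu = 1/1.12·[0.4933·156.2500 + 0.5067·38.1250] = 86.0714
Node ud (S = 78.75): V_ud = 1/1.12·[0.4933·38.1250 + 0.5067·0.0000] = 16.7932
Node dd (S = 39.38): V_dd = 1/1.12·[0.4933·0.0000 + 0.5067·0.0000] = 0.0000
Node u (S = 105): V_u = 1/1.12·[0.4933·86.0714 + 0.5067·16.7932] = 45.5093
Node d (S = 52.5): V_d = 1/1.12·[0.4933·16.7932 + 0.5067·0.0000] = 7.3970
Node 0 (S = 70): V_0 = 1/1.12·[0.4933·45.5093 + 0.5067·7.3970] = 23.3920

23.39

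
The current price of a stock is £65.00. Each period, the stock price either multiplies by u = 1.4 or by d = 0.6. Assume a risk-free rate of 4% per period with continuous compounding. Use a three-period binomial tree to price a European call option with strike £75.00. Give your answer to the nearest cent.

£15.86

Risk-neutral probability p = (e^0.04 − 0.6)/(1.4 − 0.6) = 0.4408/0.8000 = 0.5510
Terminal stock prices: S_uuu = 178.4, S_uud = 76.44, S_udd = 32.76, S_ddd = 14.04
Terminal payoffs (S − K): max(103.4, 0) = 103.4, max(1.44, 0) = 1.44, max(-42.24, 0) = 0, max(-60.96, 0) = 0
Node uu (S = 127.4): V_uu = e^(−0.04)·[0.5510·103.3600 + 0.4490·1.4400] = 55.3408
Node ud (S = 54.6): V_ud = e^(−0.04)·[0.5510·1.4400 + 0.4490·0.0000] = 0.7623
Node dd (S = 23.4): V_dd = e^(−0.04)·[0.5510·0.0000 + 0.4490·0.0000] = 0.0000
Node u (S = 91): V_u = e^(−0.04)·[0.5510·55.3408 + 0.4490·0.7623] = 29.6267
Node d (S = 39): V_d = e^(−0.04)·[0.5510·0.7623 + 0.4490·0.0000] = 0.4036
Node 0 (S = 65): V_0 = e^(−0.04)·[0.5510·29.6267 + 0.4490·0.4036] = 15.8587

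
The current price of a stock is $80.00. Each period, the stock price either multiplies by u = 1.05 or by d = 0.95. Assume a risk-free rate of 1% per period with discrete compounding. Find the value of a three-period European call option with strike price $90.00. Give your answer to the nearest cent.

Risk-neutral probability p = (1 + 0.01 − 0.95)/(1.05 − 0.95) = 0.0600/0.1000 = 0.6000
Terminal stock prices: S_uuu = 92.61, S_uud = 83.79, S_udd = 75.81, S_ddd = 68.59
Terminal payoffs (S − K): max(2.61, 0) = 2.61, max(-6.21, 0) = 0, max(-14.19, 0) = 0, max(-21.41, 0) = 0
Node uu (S = 88.2): V_uu = 1/1.01·[0.6000·2.6100 + 0.4000·0.0000] = 1.5505
Node ud (S = 79.8): V_ud = 1/1.01·[0.6000·0.0000 + 0.4000·0.0000] = 0.0000
Node dd (S = 72.2): V_dd = 1/1.01·[0.6000·0.0000 + 0.4000·0.0000] = 0.0000
Node u (S = 84): V_u = 1/1.01·[0.6000·1.5505 + 0.4000·0.0000] = 0.9211
Node d (S = 76): V_d = 1/1.01·[0.6000·0.0000 + 0.4000·0.0000] = 0.0000
Node 0 (S = 80): V_0 = 1/1.01·[0.6000·0.9211 + 0.4000·0.0000] = 0.5472

$0.55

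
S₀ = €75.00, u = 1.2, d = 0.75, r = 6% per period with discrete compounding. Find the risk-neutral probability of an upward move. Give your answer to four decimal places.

p = 0.6889

Risk-neutral probability p = (1 + 0.06 − 0.75)/(1.2 − 0.75) = 0.3100/0.4500 = 0.6889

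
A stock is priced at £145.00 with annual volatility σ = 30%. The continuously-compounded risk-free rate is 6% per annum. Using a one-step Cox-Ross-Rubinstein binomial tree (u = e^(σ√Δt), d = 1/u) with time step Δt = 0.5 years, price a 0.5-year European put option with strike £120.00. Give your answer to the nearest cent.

£1.27

CRR parameters: u = e^(σ√Δt) = e^(0.3·√0.5) = 1.2363, d = 1/u = 0.8089
Per-period rate: rΔt = 0.06·0.5 = 0.03, so R = e^0.03 = 1.0305
Risk-neutral probability p = (e^0.03 − 0.8089)/(1.2363 − 0.8089) = 0.2216/0.4275 = 0.5184
Terminal stock prices: S_u = 179.3, S_d = 117.3
Terminal payoffs (K − S): max(-59.27, 0) = 0, max(2.716, 0) = 2.716
Node 0 (S = 145): V_0 = e^(−0.03)·[0.5184·0.0000 + 0.4816·2.7156] = 1.2692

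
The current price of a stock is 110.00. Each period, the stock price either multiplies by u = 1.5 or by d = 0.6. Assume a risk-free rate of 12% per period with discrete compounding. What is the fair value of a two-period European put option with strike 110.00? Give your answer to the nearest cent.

14.28

Risk-neutral probability p = (1 + 0.12 − 0.6)/(1.5 − 0.6) = 0.5200/0.9000 = 0.5778
Terminal stock prices: S_uu = 247.5, S_ud = 99, S_dd = 39.6
Terminal payoffs (K − S): max(-137.5, 0) = 0, max(11, 0) = 11, max(70.4, 0) = 70.4
Node u (S = 165): V_u = 1/1.12·[0.5778·0.0000 + 0.4222·11.0000] = 4.1468
Node d (S = 66): V_d = 1/1.12·[0.5778·11.0000 + 0.4222·70.4000] = 32.2143
Node 0 (S = 110): V_0 = 1/1.12·[0.5778·4.1468 + 0.4222·32.2143] = 14.2835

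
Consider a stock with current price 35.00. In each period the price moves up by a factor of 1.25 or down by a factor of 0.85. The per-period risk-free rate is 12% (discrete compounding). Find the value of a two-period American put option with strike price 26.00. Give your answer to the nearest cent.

0.06

Risk-neutral probability p = (1 + 0.12 − 0.85)/(1.25 − 0.85) = 0.2700/0.4000 = 0.6750
Terminal stock prices: S_uu = 54.69, S_ud = 37.19, S_dd = 25.29
Terminal payoffs (K − S): max(-28.69, 0) = 0, max(-11.19, 0) = 0, max(0.7125, 0) = 0.7125
Node u (S = 43.75): continuation = 1/1.12·[0.6750·0.0000 + 0.3250·0.0000] = 0.0000; exercise value = 0.0000 ≤ continuation, so V_u = 0.0000
Node d (S = 29.75): continuation = 1/1.12·[0.6750·0.0000 + 0.3250·0.7125] = 0.2068; exercise value = 0.0000 ≤ continuation, so V_d = 0.2068
Node 0 (S = 35): continuation = 1/1.12·[0.6750·0.0000 + 0.3250·0.2068] = 0.0600; exercise value = 0.0000 ≤ continuation, so V_0 = 0.0600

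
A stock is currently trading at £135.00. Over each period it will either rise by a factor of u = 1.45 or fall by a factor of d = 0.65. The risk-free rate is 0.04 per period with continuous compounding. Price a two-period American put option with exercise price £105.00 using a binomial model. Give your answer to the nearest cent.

£11.58

Risk-neutral probability p = (e^0.04 − 0.65)/(1.45 − 0.65) = 0.3908/0.8000 = 0.4885
Terminal stock prices: S_uu = 283.8, S_ud = 127.2, S_dd = 57.04
Terminal payoffs (K − S): max(-178.8, 0) = 0, max(-22.24, 0) = 0, max(47.96, 0) = 47.96
Node u (S = 195.8): continuation = e^(−0.04)·[0.4885·0.0000 + 0.5115·0.0000] = 0.0000; exercise value = 0.0000 ≤ continuation, so V_u = 0.0000
Node d (S = 87.75): continuation = e^(−0.04)·[0.4885·0.0000 + 0.5115·47.9625] = 23.5703; exercise value = 17.2500 ≤ continuation, so V_d = 23.5703
Node 0 (S = 135): continuation = e^(−0.04)·[0.4885·0.0000 + 0.5115·23.5703] = 11.5831; exercise value = 0.0000 ≤ continuation, so V_0 = 11.5831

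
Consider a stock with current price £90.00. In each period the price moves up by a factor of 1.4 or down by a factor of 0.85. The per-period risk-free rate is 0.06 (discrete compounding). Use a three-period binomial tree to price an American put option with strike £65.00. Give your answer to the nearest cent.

£1.93

Risk-neutral probability p = (1 + 0.06 − 0.85)/(1.4 − 0.85) = 0.2100/0.5500 = 0.3818
Terminal stock prices: S_uuu = 247, S_uud = 149.9, S_udd = 91.03, S_ddd = 55.27
Terminal payoffs (K − S): max(-182, 0) = 0, max(-84.94, 0) = 0, max(-26.03, 0) = 0, max(9.729, 0) = 9.729
Node uu (S = 176.4): continuation = 1/1.06·[0.3818·0.0000 + 0.6182·0.0000] = 0.0000; exercise value = 0.0000 ≤ continuation, so V_uu = 0.0000
Node ud (S = 107.1): continuation = 1/1.06·[0.3818·0.0000 + 0.6182·0.0000] = 0.0000; exercise value = 0.0000 ≤ continuation, so V_ud = 0.0000
Node dd (S = 65.02): continuation = 1/1.06·[0.3818·0.0000 + 0.6182·9.7288] = 5.6737; exercise value = 0.0000 ≤ continuation, so V_dd = 5.6737
Node u (S = 126): continuation = 1/1.06·[0.3818·0.0000 + 0.6182·0.0000] = 0.0000; exercise value = 0.0000 ≤ continuation, so V_u = 0.0000
Node d (S = 76.5): continuation = 1/1.06·[0.3818·0.0000 + 0.6182·5.6737] = 3.3089; exercise value = 0.0000 ≤ continuation, so V_d = 3.3089
Node 0 (S = 90): continuation = 1/1.06·[0.3818·0.0000 + 0.6182·3.3089] = 1.9297; exercise value = 0.0000 ≤ continuation, so V_0 = 1.9297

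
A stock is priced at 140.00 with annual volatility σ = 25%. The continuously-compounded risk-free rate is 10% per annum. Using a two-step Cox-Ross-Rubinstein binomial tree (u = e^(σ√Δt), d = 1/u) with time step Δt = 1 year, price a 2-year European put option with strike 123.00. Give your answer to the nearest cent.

3.91

CRR parameters: u = e^(σ√Δt) = e^(0.25·√1) = 1.2840, d = 1/u = 0.7788
Per-period rate: rΔt = 0.1·1 = 0.1, so R = e^0.1 = 1.1052
Risk-neutral probability p = (e^0.1 − 0.7788)/(1.2840 − 0.7788) = 0.3264/0.5052 = 0.6460
Terminal stock prices: S_uu = 230.8, S_ud = 140, S_dd = 84.91
Terminal payoffs (K − S): max(-107.8, 0) = 0, max(-17, 0) = 0, max(38.09, 0) = 38.09
Node u (S = 179.8): V_u = e^(−0.1)·[0.6460·0.0000 + 0.3540·0.0000] = 0.0000
Node d (S = 109): V_d = e^(−0.1)·[0.6460·0.0000 + 0.3540·38.0857] = 12.1997
Node 0 (S = 140): V_0 = e^(−0.1)·[0.6460·0.0000 + 0.3540·12.1997] = 3.9078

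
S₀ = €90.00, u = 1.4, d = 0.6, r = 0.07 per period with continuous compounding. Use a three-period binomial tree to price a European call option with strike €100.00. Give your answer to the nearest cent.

Risk-neutral probability p = (e^0.07 − 0.6)/(1.4 − 0.6) = 0.4725/0.8000 = 0.5906
Terminal stock prices: S_uuu = 247, S_uud = 105.8, S_udd = 45.36, S_ddd = 19.44
Terminal payoffs (S − K): max(147, 0) = 147, max(5.84, 0) = 5.84, max(-54.64, 0) = 0, max(-80.56, 0) = 0
Node uu (S = 176.4): V_uu = e^(−0.07)·[0.5906·146.9600 + 0.4094·5.8400] = 83.1606
Node ud (S = 75.6): V_ud = e^(−0.07)·[0.5906·5.8400 + 0.4094·0.0000] = 3.2161
Node dd (S = 32.4): V_dd = e^(−0.07)·[0.5906·0.0000 + 0.4094·0.0000] = 0.0000
Node u (S = 126): V_u = e^(−0.07)·[0.5906·83.1606 + 0.4094·3.2161] = 47.0245
Node d (S = 54): V_d = e^(−0.07)·[0.5906·3.2161 + 0.4094·0.0000] = 1.7711
Node 0 (S = 90): V_0 = e^(−0.07)·[0.5906·47.0245 + 0.4094·1.7711] = 26.5726

€26.57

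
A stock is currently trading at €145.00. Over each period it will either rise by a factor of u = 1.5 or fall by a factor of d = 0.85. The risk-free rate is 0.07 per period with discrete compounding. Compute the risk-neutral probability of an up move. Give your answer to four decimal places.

Risk-neutral probability p = (1 + 0.07 − 0.85)/(1.5 − 0.85) = 0.2200/0.6500 = 0.3385

p = 0.3385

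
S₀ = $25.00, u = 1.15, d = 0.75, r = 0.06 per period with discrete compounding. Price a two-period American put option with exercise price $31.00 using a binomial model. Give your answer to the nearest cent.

$6.00

Risk-neutral probability p = (1 + 0.06 − 0.75)/(1.15 − 0.75) = 0.3100/0.4000 = 0.7750
Terminal stock prices: S_uu = 33.06, S_ud = 21.56, S_dd = 14.06
Terminal payoffs (K − S): max(-2.062, 0) = 0, max(9.438, 0) = 9.438, max(16.94, 0) = 16.94
Node u (S = 28.75): continuation = 1/1.06·[0.7750·0.0000 + 0.2250·9.4375] = 2.0032; exercise value = 2.2500 > continuation, so V_u = 2.2500 (exercise)
Node d (S = 18.75): continuation = 1/1.06·[0.7750·9.4375 + 0.2250·16.9375] = 10.4953; exercise value = 12.2500 > continuation, so V_d = 12.2500 (exercise)
Node 0 (S = 25): continuation = 1/1.06·[0.7750·2.2500 + 0.2250·12.2500] = 4.2453; exercise value = 6.0000 > continuation, so V_0 = 6.0000 (exercise)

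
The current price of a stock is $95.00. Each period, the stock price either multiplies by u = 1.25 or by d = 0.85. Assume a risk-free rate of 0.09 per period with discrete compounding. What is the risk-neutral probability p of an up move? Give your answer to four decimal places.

Risk-neutral probability p = (1 + 0.09 − 0.85)/(1.25 − 0.85) = 0.2400/0.4000 = 0.6000

p = 0.6000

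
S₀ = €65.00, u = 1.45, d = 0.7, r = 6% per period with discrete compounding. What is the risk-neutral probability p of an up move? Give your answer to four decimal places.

Risk-neutral probability p = (1 + 0.06 − 0.7)/(1.45 − 0.7) = 0.3600/0.7500 = 0.4800

p = 0.4800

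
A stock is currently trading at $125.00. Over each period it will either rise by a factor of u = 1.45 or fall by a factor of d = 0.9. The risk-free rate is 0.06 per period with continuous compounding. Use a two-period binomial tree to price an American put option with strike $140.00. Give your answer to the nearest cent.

$18.28

Risk-neutral probability p = (e^0.06 − 0.9)/(1.45 − 0.9) = 0.1618/0.5500 = 0.2942
Terminal stock prices: S_uu = 262.8, S_ud = 163.1, S_dd = 101.2
Terminal payoffs (K − S): max(-122.8, 0) = 0, max(-23.12, 0) = 0, max(38.75, 0) = 38.75
Node u (S = 181.2): continuation = e^(−0.06)·[0.2942·0.0000 + 0.7058·0.0000] = 0.0000; exercise value = 0.0000 ≤ continuation, so V_u = 0.0000
Node d (S = 112.5): continuation = e^(−0.06)·[0.2942·0.0000 + 0.7058·38.7500] = 25.7553; exercise value = 27.5000 > continuation, so V_d = 27.5000 (exercise)
Node 0 (S = 125): continuation = e^(−0.06)·[0.2942·0.0000 + 0.7058·27.5000] = 18.2779; exercise value = 15.0000 ≤ continuation, so V_0 = 18.2779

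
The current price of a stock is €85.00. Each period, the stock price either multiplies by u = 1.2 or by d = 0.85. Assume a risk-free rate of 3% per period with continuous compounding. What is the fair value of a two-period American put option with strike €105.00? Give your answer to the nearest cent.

€20.00

Risk-neutral probability p = (e^0.03 − 0.85)/(1.2 − 0.85) = 0.1805/0.3500 = 0.5156
Terminal stock prices: S_uu = 122.4, S_ud = 86.7, S_dd = 61.41
Terminal payoffs (K − S): max(-17.4, 0) = 0, max(18.3, 0) = 18.3, max(43.59, 0) = 43.59
Node u (S = 102): continuation = e^(−0.03)·[0.5156·0.0000 + 0.4844·18.3000] = 8.6028; exercise value = 3.0000 ≤ continuation, so V_u = 8.6028
Node d (S = 72.25): continuation = e^(−0.03)·[0.5156·18.3000 + 0.4844·43.5875] = 29.6468; exercise value = 32.7500 > continuation, so V_d = 32.7500 (exercise)
Node 0 (S = 85): continuation = e^(−0.03)·[0.5156·8.6028 + 0.4844·32.7500] = 19.7001; exercise value = 20.0000 > continuation, so V_0 = 20.0000 (exercise)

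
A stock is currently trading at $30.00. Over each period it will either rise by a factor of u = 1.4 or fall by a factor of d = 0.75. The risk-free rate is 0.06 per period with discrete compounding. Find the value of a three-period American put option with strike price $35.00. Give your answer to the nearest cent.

$7.41

Risk-neutral probability p = (1 + 0.06 − 0.75)/(1.4 − 0.75) = 0.3100/0.6500 = 0.4769
Terminal stock prices: S_uuu = 82.32, S_uud = 44.1, S_udd = 23.62, S_ddd = 12.66
Terminal payoffs (K − S): max(-47.32, 0) = 0, max(-9.1, 0) = 0, max(11.38, 0) = 11.38, max(22.34, 0) = 22.34
Node uu (S = 58.8): continuation = 1/1.06·[0.4769·0.0000 + 0.5231·0.0000] = 0.0000; exercise value = 0.0000 ≤ continuation, so V_uu = 0.0000
Node ud (S = 31.5): continuation = 1/1.06·[0.4769·0.0000 + 0.5231·11.3750] = 5.6132; exercise value = 3.5000 ≤ continuation, so V_ud = 5.6132
Node dd (S = 16.88): continuation = 1/1.06·[0.4769·11.3750 + 0.5231·22.3438] = 16.1439; exercise value = 18.1250 > continuation, so V_dd = 18.1250 (exercise)
Node u (S = 42): continuation = 1/1.06·[0.4769·0.0000 + 0.5231·5.6132] = 2.7699; exercise value = 0.0000 ≤ continuation, so V_u = 2.7699
Node d (S = 22.5): continuation = 1/1.06·[0.4769·5.6132 + 0.5231·18.1250] = 11.4697; exercise value = 12.5000 > continuation, so V_d = 12.5000 (exercise)
Node 0 (S = 30): continuation = 1/1.06·[0.4769·2.7699 + 0.5231·12.5000] = 7.4146; exercise value = 5.0000 ≤ continuation, so V_0 = 7.4146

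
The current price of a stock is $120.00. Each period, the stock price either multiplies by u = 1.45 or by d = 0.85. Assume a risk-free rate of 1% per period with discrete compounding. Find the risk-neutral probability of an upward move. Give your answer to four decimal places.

p = 0.2667

Risk-neutral probability p = (1 + 0.01 − 0.85)/(1.45 − 0.85) = 0.1600/0.6000 = 0.2667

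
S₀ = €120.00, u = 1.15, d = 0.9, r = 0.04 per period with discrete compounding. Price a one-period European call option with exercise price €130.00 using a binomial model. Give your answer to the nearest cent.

Risk-neutral probability p = (1 + 0.04 − 0.9)/(1.15 − 0.9) = 0.1400/0.2500 = 0.5600
Terminal stock prices: S_u = 138, S_d = 108
Terminal payoffs (S − K): max(8, 0) = 8, max(-22, 0) = 0
Node 0 (S = 120): V_0 = 1/1.04·[0.5600·8.0000 + 0.4400·0.0000] = 4.3077

€4.31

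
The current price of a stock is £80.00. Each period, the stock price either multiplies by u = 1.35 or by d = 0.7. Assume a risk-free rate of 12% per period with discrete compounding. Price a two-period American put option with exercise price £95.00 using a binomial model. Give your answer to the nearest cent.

£15.86

Risk-neutral probability p = (1 + 0.12 − 0.7)/(1.35 − 0.7) = 0.4200/0.6500 = 0.6462
Terminal stock prices: S_uu = 145.8, S_ud = 75.6, S_dd = 39.2
Terminal payoffs (K − S): max(-50.8, 0) = 0, max(19.4, 0) = 19.4, max(55.8, 0) = 55.8
Node u (S = 108): continuation = 1/1.12·[0.6462·0.0000 + 0.3538·19.4000] = 6.1291; exercise value = 0.0000 ≤ continuation, so V_u = 6.1291
Node d (S = 56): continuation = 1/1.12·[0.6462·19.4000 + 0.3538·55.8000] = 28.8214; exercise value = 39.0000 > continuation, so V_d = 39.0000 (exercise)
Node 0 (S = 80): continuation = 1/1.12·[0.6462·6.1291 + 0.3538·39.0000] = 15.8575; exercise value = 15.0000 ≤ continuation, so V_0 = 15.8575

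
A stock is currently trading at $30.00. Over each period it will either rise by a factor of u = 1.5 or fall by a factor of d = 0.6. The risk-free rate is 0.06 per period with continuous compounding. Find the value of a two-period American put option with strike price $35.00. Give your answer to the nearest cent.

Risk-neutral probability p = (e^0.06 − 0.6)/(1.5 − 0.6) = 0.4618/0.9000 = 0.5132
Terminal stock prices: S_uu = 67.5, S_ud = 27, S_dd = 10.8
Terminal payoffs (K − S): max(-32.5, 0) = 0, max(8, 0) = 8, max(24.2, 0) = 24.2
Node u (S = 45): continuation = e^(−0.06)·[0.5132·0.0000 + 0.4868·8.0000] = 3.6680; exercise value = 0.0000 ≤ continuation, so V_u = 3.6680
Node d (S = 18): continuation = e^(−0.06)·[0.5132·8.0000 + 0.4868·24.2000] = 14.9618; exercise value = 17.0000 > continuation, so V_d = 17.0000 (exercise)
Node 0 (S = 30): continuation = e^(−0.06)·[0.5132·3.6680 + 0.4868·17.0000] = 9.5671; exercise value = 5.0000 ≤ continuation, so V_0 = 9.5671

$9.57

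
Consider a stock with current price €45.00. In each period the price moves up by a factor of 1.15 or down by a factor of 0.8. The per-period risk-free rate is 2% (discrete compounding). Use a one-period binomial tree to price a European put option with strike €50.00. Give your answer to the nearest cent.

Risk-neutral probability p = (1 + 0.02 − 0.8)/(1.15 − 0.8) = 0.2200/0.3500 = 0.6286
Terminal stock prices: S_u = 51.75, S_d = 36
Terminal payoffs (K − S): max(-1.75, 0) = 0, max(14, 0) = 14
Node 0 (S = 45): V_0 = 1/1.02·[0.6286·0.0000 + 0.3714·14.0000] = 5.0980

€5.10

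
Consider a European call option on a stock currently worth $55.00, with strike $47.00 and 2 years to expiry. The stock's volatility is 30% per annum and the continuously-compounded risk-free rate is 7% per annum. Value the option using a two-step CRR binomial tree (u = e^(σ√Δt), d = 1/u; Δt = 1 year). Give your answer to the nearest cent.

$17.17

CRR parameters: u = e^(σ√Δt) = e^(0.3·√1) = 1.3499, d = 1/u = 0.7408
Per-period rate: rΔt = 0.07·1 = 0.07, so R = e^0.07 = 1.0725
Risk-neutral probability p = (e^0.07 − 0.7408)/(1.3499 − 0.7408) = 0.3317/0.6090 = 0.5446
Terminal stock prices: S_uu = 100.2, S_ud = 55, S_dd = 30.18
Terminal payoffs (S − K): max(53.22, 0) = 53.22, max(8, 0) = 8, max(-16.82, 0) = 0
Node u (S = 74.24): V_u = e^(−0.07)·[0.5446·53.2165 + 0.4554·8.0000] = 30.4197
Node d (S = 40.75): V_d = e^(−0.07)·[0.5446·8.0000 + 0.4554·0.0000] = 4.0623
Node 0 (S = 55): V_0 = e^(−0.07)·[0.5446·30.4197 + 0.4554·4.0623] = 17.1718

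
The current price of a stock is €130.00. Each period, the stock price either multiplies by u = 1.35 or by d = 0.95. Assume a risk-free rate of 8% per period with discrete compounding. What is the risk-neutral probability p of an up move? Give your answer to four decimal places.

p = 0.3250

Risk-neutral probability p = (1 + 0.08 − 0.95)/(1.35 − 0.95) = 0.1300/0.4000 = 0.3250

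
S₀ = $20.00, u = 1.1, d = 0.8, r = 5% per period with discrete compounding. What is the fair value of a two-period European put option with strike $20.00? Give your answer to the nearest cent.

$0.79

Risk-neutral probability p = (1 + 0.05 − 0.8)/(1.1 − 0.8) = 0.2500/0.3000 = 0.8333
Terminal stock prices: S_uu = 24.2, S_ud = 17.6, S_dd = 12.8
Terminal payoffs (K − S): max(-4.2, 0) = 0, max(2.4, 0) = 2.4, max(7.2, 0) = 7.2
Node u (S = 22): V_u = 1/1.05·[0.8333·0.0000 + 0.1667·2.4000] = 0.3810
Node d (S = 16): V_d = 1/1.05·[0.8333·2.4000 + 0.1667·7.2000] = 3.0476
Node 0 (S = 20): V_0 = 1/1.05·[0.8333·0.3810 + 0.1667·3.0476] = 0.7861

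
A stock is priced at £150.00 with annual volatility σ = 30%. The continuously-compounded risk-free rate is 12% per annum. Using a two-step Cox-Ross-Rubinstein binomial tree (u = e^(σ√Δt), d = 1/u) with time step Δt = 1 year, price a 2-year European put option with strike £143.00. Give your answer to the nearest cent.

£6.36

CRR parameters: u = e^(σ√Δt) = e^(0.3·√1) = 1.3499, d = 1/u = 0.7408
Per-period rate: rΔt = 0.12·1 = 0.12, so R = e^0.12 = 1.1275
Risk-neutral probability p = (e^0.12 − 0.7408)/(1.3499 − 0.7408) = 0.3867/0.6090 = 0.6349
Terminal stock prices: S_uu = 273.3, S_ud = 150, S_dd = 82.32
Terminal payoffs (K − S): max(-130.3, 0) = 0, max(-7, 0) = 0, max(60.68, 0) = 60.68
Node u (S = 202.5): V_u = e^(−0.12)·[0.6349·0.0000 + 0.3651·0.0000] = 0.0000
Node d (S = 111.1): V_d = e^(−0.12)·[0.6349·0.0000 + 0.3651·60.6783] = 19.6486
Node 0 (S = 150): V_0 = e^(−0.12)·[0.6349·0.0000 + 0.3651·19.6486] = 6.3625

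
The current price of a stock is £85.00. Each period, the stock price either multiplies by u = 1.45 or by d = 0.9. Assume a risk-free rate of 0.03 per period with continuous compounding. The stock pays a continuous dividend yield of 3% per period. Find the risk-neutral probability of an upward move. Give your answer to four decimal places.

Per-period risk-free factor R = e^0.03 = 1.0305; dividend-adjusted growth = e^(0.03−0.03) = 1.0000.
Risk-neutral probability p = (1.0000 − 0.9)/(1.45 − 0.9) = 0.1000/0.5500 = 0.1818

p = 0.1818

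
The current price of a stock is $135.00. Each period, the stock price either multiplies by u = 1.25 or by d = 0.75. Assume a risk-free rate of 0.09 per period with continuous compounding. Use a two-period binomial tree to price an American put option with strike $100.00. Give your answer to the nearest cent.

Risk-neutral probability p = (e^0.09 − 0.75)/(1.25 − 0.75) = 0.3442/0.5000 = 0.6883
Terminal stock prices: S_uu = 210.9, S_ud = 126.6, S_dd = 75.94
Terminal payoffs (K − S): max(-110.9, 0) = 0, max(-26.56, 0) = 0, max(24.06, 0) = 24.06
Node u (S = 168.8): continuation = e^(−0.09)·[0.6883·0.0000 + 0.3117·0.0000] = 0.0000; exercise value = 0.0000 ≤ continuation, so V_u = 0.0000
Node d (S = 101.2): continuation = e^(−0.09)·[0.6883·0.0000 + 0.3117·24.0625] = 6.8537; exercise value = 0.0000 ≤ continuation, so V_d = 6.8537
Node 0 (S = 135): continuation = e^(−0.09)·[0.6883·0.0000 + 0.3117·6.8537] = 1.9521; exercise value = 0.0000 ≤ continuation, so V_0 = 1.9521

$1.95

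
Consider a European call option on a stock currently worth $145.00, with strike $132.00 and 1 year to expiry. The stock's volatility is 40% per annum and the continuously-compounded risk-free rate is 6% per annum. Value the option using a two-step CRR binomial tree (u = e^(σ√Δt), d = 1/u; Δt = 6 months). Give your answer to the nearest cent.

$33.19

CRR parameters: u = e^(σ√Δt) = e^(0.4·√0.5) = 1.3269, d = 1/u = 0.7536
Per-period rate: rΔt = 0.06·0.5 = 0.03, so R = e^0.03 = 1.0305
Risk-neutral probability p = (e^0.03 − 0.7536)/(1.3269 − 0.7536) = 0.2768/0.5733 = 0.4829
Terminal stock prices: S_uu = 255.3, S_ud = 145, S_dd = 82.36
Terminal payoffs (S − K): max(123.3, 0) = 123.3, max(13, 0) = 13, max(-49.64, 0) = 0
Node u (S = 192.4): V_u = e^(−0.03)·[0.4829·123.2949 + 0.5171·13.0000] = 64.3012
Node d (S = 109.3): V_d = e^(−0.03)·[0.4829·13.0000 + 0.5171·0.0000] = 6.0919
Node 0 (S = 145): V_0 = e^(−0.03)·[0.4829·64.3012 + 0.5171·6.0919] = 33.1894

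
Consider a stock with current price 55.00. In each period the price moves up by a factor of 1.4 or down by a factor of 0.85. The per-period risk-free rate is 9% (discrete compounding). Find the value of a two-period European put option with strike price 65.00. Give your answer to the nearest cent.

6.75

Risk-neutral probability p = (1 + 0.09 − 0.85)/(1.4 − 0.85) = 0.2400/0.5500 = 0.4364
Terminal stock prices: S_uu = 107.8, S_ud = 65.45, S_dd = 39.74
Terminal payoffs (K − S): max(-42.8, 0) = 0, max(-0.45, 0) = 0, max(25.26, 0) = 25.26
Node u (S = 77): V_u = 1/1.09·[0.4364·0.0000 + 0.5636·0.0000] = 0.0000
Node d (S = 46.75): V_d = 1/1.09·[0.4364·0.0000 + 0.5636·25.2625] = 13.0632
Node 0 (S = 55): V_0 = 1/1.09·[0.4364·0.0000 + 0.5636·13.0632] = 6.7549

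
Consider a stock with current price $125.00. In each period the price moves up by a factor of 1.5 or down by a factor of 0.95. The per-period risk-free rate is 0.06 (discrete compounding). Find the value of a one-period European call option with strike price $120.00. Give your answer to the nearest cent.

Risk-neutral probability p = (1 + 0.06 − 0.95)/(1.5 − 0.95) = 0.1100/0.5500 = 0.2000
Terminal stock prices: S_u = 187.5, S_d = 118.8
Terminal payoffs (S − K): max(67.5, 0) = 67.5, max(-1.25, 0) = 0
Node 0 (S = 125): V_0 = 1/1.06·[0.2000·67.5000 + 0.8000·0.0000] = 12.7358

$12.74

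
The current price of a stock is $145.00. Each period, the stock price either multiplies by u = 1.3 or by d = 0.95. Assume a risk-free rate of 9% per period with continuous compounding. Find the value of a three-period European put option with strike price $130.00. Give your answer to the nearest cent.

$0.88

Risk-neutral probability p = (e^0.09 − 0.95)/(1.3 − 0.95) = 0.1442/0.3500 = 0.4119
Terminal stock prices: S_uuu = 318.6, S_uud = 232.8, S_udd = 170.1, S_ddd = 124.3
Terminal payoffs (K − S): max(-188.6, 0) = 0, max(-102.8, 0) = 0, max(-40.12, 0) = 0, max(5.681, 0) = 5.681
Node uu (S = 245.1): V_uu = e^(−0.09)·[0.4119·0.0000 + 0.5881·0.0000] = 0.0000
Node ud (S = 179.1): V_ud = e^(−0.09)·[0.4119·0.0000 + 0.5881·0.0000] = 0.0000
Node dd (S = 130.9): V_dd = e^(−0.09)·[0.4119·0.0000 + 0.5881·5.6806] = 3.0531
Node u (S = 188.5): V_u = e^(−0.09)·[0.4119·0.0000 + 0.5881·0.0000] = 0.0000
Node d (S = 137.8): V_d = e^(−0.09)·[0.4119·0.0000 + 0.5881·3.0531] = 1.6409
Node 0 (S = 145): V_0 = e^(−0.09)·[0.4119·0.0000 + 0.5881·1.6409] = 0.8819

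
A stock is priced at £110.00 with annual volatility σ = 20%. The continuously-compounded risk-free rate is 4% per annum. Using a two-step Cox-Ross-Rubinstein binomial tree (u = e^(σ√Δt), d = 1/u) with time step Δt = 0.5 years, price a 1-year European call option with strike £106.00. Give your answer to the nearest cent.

£12.94

CRR parameters: u = e^(σ√Δt) = e^(0.2·√0.5) = 1.1519, d = 1/u = 0.8681
Per-period rate: rΔt = 0.04·0.5 = 0.02, so R = e^0.02 = 1.0202
Risk-neutral probability p = (e^0.02 − 0.8681)/(1.1519 − 0.8681) = 0.1521/0.2838 = 0.5359
Terminal stock prices: S_uu = 146, S_ud = 110, S_dd = 82.9
Terminal payoffs (S − K): max(39.96, 0) = 39.96, max(4, 0) = 4, max(-23.1, 0) = 0
Node u (S = 126.7): V_u = e^(−0.02)·[0.5359·39.9586 + 0.4641·4.0000] = 22.8090
Node d (S = 95.49): V_d = e^(−0.02)·[0.5359·4.0000 + 0.4641·0.0000] = 2.1011
Node 0 (S = 110): V_0 = e^(−0.02)·[0.5359·22.8090 + 0.4641·2.1011] = 12.9369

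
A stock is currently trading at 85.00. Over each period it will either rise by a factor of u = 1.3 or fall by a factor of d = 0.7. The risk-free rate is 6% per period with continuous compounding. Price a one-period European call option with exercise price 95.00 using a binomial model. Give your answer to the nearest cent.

8.80

Risk-neutral probability p = (e^0.06 − 0.7)/(1.3 − 0.7) = 0.3618/0.6000 = 0.6031
Terminal stock prices: S_u = 110.5, S_d = 59.5
Terminal payoffs (S − K): max(15.5, 0) = 15.5, max(-35.5, 0) = 0
Node 0 (S = 85): V_0 = e^(−0.06)·[0.6031·15.5000 + 0.3969·0.0000] = 8.8031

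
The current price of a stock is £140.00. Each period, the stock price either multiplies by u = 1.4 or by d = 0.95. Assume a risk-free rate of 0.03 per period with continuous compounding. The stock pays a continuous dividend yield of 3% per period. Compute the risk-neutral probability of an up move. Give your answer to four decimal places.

Per-period risk-free factor R = e^0.03 = 1.0305; dividend-adjusted growth = e^(0.03−0.03) = 1.0000.
Risk-neutral probability p = (1.0000 − 0.95)/(1.4 − 0.95) = 0.0500/0.4500 = 0.1111

p = 0.1111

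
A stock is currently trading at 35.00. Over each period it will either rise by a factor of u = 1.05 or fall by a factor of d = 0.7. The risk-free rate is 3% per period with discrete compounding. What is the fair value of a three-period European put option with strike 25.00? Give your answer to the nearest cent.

0.06

Risk-neutral probability p = (1 + 0.03 − 0.7)/(1.05 − 0.7) = 0.3300/0.3500 = 0.9429
Terminal stock prices: S_uuu = 40.52, S_uud = 27.01, S_udd = 18.01, S_ddd = 12
Terminal payoffs (K − S): max(-15.52, 0) = 0, max(-2.011, 0) = 0, max(6.993, 0) = 6.993, max(13, 0) = 13
Node uu (S = 38.59): V_uu = 1/1.03·[0.9429·0.0000 + 0.0571·0.0000] = 0.0000
Node ud (S = 25.72): V_ud = 1/1.03·[0.9429·0.0000 + 0.0571·6.9925] = 0.3879
Node dd (S = 17.15): V_dd = 1/1.03·[0.9429·6.9925 + 0.0571·12.9950] = 7.1218
Node u (S = 36.75): V_u = 1/1.03·[0.9429·0.0000 + 0.0571·0.3879] = 0.0215
Node d (S = 24.5): V_d = 1/1.03·[0.9429·0.3879 + 0.0571·7.1218] = 0.7502
Node 0 (S = 35): V_0 = 1/1.03·[0.9429·0.0215 + 0.0571·0.7502] = 0.0613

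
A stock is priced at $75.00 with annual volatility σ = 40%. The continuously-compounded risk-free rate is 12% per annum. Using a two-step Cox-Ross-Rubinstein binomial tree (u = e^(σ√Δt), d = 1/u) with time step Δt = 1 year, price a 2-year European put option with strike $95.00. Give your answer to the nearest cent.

$17.25

CRR parameters: u = e^(σ√Δt) = e^(0.4·√1) = 1.4918, d = 1/u = 0.6703
Per-period rate: rΔt = 0.12·1 = 0.12, so R = e^0.12 = 1.1275
Risk-neutral probability p = (e^0.12 − 0.6703)/(1.4918 − 0.6703) = 0.4572/0.8215 = 0.5565
Terminal stock prices: S_uu = 166.9, S_ud = 75, S_dd = 33.7
Terminal payoffs (K − S): max(-71.92, 0) = 0, max(20, 0) = 20, max(61.3, 0) = 61.3
Node u (S = 111.9): V_u = e^(−0.12)·[0.5565·0.0000 + 0.4435·20.0000] = 7.8668
Node d (S = 50.27): V_d = e^(−0.12)·[0.5565·20.0000 + 0.4435·61.3003] = 33.9834
Node 0 (S = 75): V_0 = e^(−0.12)·[0.5565·7.8668 + 0.4435·33.9834] = 17.2499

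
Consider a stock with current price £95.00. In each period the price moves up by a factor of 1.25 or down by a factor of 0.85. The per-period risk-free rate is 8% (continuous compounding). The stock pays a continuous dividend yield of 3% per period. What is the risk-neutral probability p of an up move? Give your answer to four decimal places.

Per-period risk-free factor R = e^0.08 = 1.0833; dividend-adjusted growth = e^(0.08−0.03) = 1.0513.
Risk-neutral probability p = (1.0513 − 0.85)/(1.25 − 0.85) = 0.2013/0.4000 = 0.5032

p = 0.5032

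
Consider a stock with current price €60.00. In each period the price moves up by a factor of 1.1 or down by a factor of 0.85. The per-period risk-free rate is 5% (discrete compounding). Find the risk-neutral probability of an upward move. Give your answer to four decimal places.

Risk-neutral probability p = (1 + 0.05 − 0.85)/(1.1 − 0.85) = 0.2000/0.2500 = 0.8000

p = 0.8000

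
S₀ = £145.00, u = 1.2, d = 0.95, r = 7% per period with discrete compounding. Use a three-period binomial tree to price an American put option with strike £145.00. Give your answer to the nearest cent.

Risk-neutral probability p = (1 + 0.07 − 0.95)/(1.2 − 0.95) = 0.1200/0.2500 = 0.4800
Terminal stock prices: S_uuu = 250.6, S_uud = 198.4, S_udd = 157, S_ddd = 124.3
Terminal payoffs (K − S): max(-105.6, 0) = 0, max(-53.36, 0) = 0, max(-12.03, 0) = 0, max(20.68, 0) = 20.68
Node uu (S = 208.8): continuation = 1/1.07·[0.4800·0.0000 + 0.5200·0.0000] = 0.0000; exercise value = 0.0000 ≤ continuation, so V_uu = 0.0000
Node ud (S = 165.3): continuation = 1/1.07·[0.4800·0.0000 + 0.5200·0.0000] = 0.0000; exercise value = 0.0000 ≤ continuation, so V_ud = 0.0000
Node dd (S = 130.9): continuation = 1/1.07·[0.4800·0.0000 + 0.5200·20.6806] = 10.0504; exercise value = 14.1375 > continuation, so V_dd = 14.1375 (exercise)
Node u (S = 174): continuation = 1/1.07·[0.4800·0.0000 + 0.5200·0.0000] = 0.0000; exercise value = 0.0000 ≤ continuation, so V_u = 0.0000
Node d (S = 137.8): continuation = 1/1.07·[0.4800·0.0000 + 0.5200·14.1375] = 6.8706; exercise value = 7.2500 > continuation, so V_d = 7.2500 (exercise)
Node 0 (S = 145): continuation = 1/1.07·[0.4800·0.0000 + 0.5200·7.2500] = 3.5234; exercise value = 0.0000 ≤ continuation, so V_0 = 3.5234

£3.52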